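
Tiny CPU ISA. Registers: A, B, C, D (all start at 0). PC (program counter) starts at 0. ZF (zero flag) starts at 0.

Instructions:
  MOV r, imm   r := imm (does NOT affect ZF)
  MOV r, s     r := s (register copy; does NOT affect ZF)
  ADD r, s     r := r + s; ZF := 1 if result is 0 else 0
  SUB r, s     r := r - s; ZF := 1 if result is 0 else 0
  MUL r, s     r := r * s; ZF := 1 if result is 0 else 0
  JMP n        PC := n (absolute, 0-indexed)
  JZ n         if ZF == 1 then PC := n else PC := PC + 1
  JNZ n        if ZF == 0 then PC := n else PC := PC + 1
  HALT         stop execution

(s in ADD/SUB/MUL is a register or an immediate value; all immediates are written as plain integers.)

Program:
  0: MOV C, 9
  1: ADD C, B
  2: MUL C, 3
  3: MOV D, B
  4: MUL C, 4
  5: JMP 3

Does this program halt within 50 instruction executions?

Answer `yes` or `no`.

Step 1: PC=0 exec 'MOV C, 9'. After: A=0 B=0 C=9 D=0 ZF=0 PC=1
Step 2: PC=1 exec 'ADD C, B'. After: A=0 B=0 C=9 D=0 ZF=0 PC=2
Step 3: PC=2 exec 'MUL C, 3'. After: A=0 B=0 C=27 D=0 ZF=0 PC=3
Step 4: PC=3 exec 'MOV D, B'. After: A=0 B=0 C=27 D=0 ZF=0 PC=4
Step 5: PC=4 exec 'MUL C, 4'. After: A=0 B=0 C=108 D=0 ZF=0 PC=5
Step 6: PC=5 exec 'JMP 3'. After: A=0 B=0 C=108 D=0 ZF=0 PC=3
Step 7: PC=3 exec 'MOV D, B'. After: A=0 B=0 C=108 D=0 ZF=0 PC=4
Step 8: PC=4 exec 'MUL C, 4'. After: A=0 B=0 C=432 D=0 ZF=0 PC=5
Step 9: PC=5 exec 'JMP 3'. After: A=0 B=0 C=432 D=0 ZF=0 PC=3
Step 10: PC=3 exec 'MOV D, B'. After: A=0 B=0 C=432 D=0 ZF=0 PC=4
Step 11: PC=4 exec 'MUL C, 4'. After: A=0 B=0 C=1728 D=0 ZF=0 PC=5
Step 12: PC=5 exec 'JMP 3'. After: A=0 B=0 C=1728 D=0 ZF=0 PC=3
Step 13: PC=3 exec 'MOV D, B'. After: A=0 B=0 C=1728 D=0 ZF=0 PC=4
Step 14: PC=4 exec 'MUL C, 4'. After: A=0 B=0 C=6912 D=0 ZF=0 PC=5
Step 15: PC=5 exec 'JMP 3'. After: A=0 B=0 C=6912 D=0 ZF=0 PC=3
After 50 steps: not halted. PC revisits the same instructions with no path to HALT; will never halt.

Answer: no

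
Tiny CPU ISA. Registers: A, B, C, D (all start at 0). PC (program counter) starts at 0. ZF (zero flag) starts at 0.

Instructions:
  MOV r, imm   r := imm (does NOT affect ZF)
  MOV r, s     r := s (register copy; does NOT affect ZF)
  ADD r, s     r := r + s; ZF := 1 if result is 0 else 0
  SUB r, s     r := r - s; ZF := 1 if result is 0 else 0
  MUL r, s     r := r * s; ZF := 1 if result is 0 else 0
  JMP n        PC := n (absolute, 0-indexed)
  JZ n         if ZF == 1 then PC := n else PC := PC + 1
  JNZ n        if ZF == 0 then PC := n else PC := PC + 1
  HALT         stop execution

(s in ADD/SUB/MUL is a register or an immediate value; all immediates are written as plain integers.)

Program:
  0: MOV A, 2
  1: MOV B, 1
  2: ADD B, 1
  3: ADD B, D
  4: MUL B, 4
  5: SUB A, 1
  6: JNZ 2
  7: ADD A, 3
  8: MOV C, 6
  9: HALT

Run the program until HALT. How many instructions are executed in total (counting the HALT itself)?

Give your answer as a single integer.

Step 1: PC=0 exec 'MOV A, 2'. After: A=2 B=0 C=0 D=0 ZF=0 PC=1
Step 2: PC=1 exec 'MOV B, 1'. After: A=2 B=1 C=0 D=0 ZF=0 PC=2
Step 3: PC=2 exec 'ADD B, 1'. After: A=2 B=2 C=0 D=0 ZF=0 PC=3
Step 4: PC=3 exec 'ADD B, D'. After: A=2 B=2 C=0 D=0 ZF=0 PC=4
Step 5: PC=4 exec 'MUL B, 4'. After: A=2 B=8 C=0 D=0 ZF=0 PC=5
Step 6: PC=5 exec 'SUB A, 1'. After: A=1 B=8 C=0 D=0 ZF=0 PC=6
Step 7: PC=6 exec 'JNZ 2'. After: A=1 B=8 C=0 D=0 ZF=0 PC=2
Step 8: PC=2 exec 'ADD B, 1'. After: A=1 B=9 C=0 D=0 ZF=0 PC=3
Step 9: PC=3 exec 'ADD B, D'. After: A=1 B=9 C=0 D=0 ZF=0 PC=4
Step 10: PC=4 exec 'MUL B, 4'. After: A=1 B=36 C=0 D=0 ZF=0 PC=5
Step 11: PC=5 exec 'SUB A, 1'. After: A=0 B=36 C=0 D=0 ZF=1 PC=6
Step 12: PC=6 exec 'JNZ 2'. After: A=0 B=36 C=0 D=0 ZF=1 PC=7
Step 13: PC=7 exec 'ADD A, 3'. After: A=3 B=36 C=0 D=0 ZF=0 PC=8
Step 14: PC=8 exec 'MOV C, 6'. After: A=3 B=36 C=6 D=0 ZF=0 PC=9
Step 15: PC=9 exec 'HALT'. After: A=3 B=36 C=6 D=0 ZF=0 PC=9 HALTED
Total instructions executed: 15

Answer: 15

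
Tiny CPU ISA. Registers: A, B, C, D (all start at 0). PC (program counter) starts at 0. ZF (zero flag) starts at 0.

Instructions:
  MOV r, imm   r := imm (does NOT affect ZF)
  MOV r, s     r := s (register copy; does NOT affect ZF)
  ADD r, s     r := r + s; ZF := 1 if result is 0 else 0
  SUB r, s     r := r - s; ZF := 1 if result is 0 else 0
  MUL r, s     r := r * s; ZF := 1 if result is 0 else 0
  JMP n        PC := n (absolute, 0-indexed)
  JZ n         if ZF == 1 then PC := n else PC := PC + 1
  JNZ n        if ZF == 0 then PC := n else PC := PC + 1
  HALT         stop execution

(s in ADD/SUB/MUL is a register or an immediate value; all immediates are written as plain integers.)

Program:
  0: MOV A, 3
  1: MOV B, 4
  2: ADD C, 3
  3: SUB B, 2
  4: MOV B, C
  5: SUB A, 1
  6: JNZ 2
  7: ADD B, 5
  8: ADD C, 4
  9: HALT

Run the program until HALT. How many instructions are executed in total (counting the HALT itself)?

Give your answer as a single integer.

Answer: 20

Derivation:
Step 1: PC=0 exec 'MOV A, 3'. After: A=3 B=0 C=0 D=0 ZF=0 PC=1
Step 2: PC=1 exec 'MOV B, 4'. After: A=3 B=4 C=0 D=0 ZF=0 PC=2
Step 3: PC=2 exec 'ADD C, 3'. After: A=3 B=4 C=3 D=0 ZF=0 PC=3
Step 4: PC=3 exec 'SUB B, 2'. After: A=3 B=2 C=3 D=0 ZF=0 PC=4
Step 5: PC=4 exec 'MOV B, C'. After: A=3 B=3 C=3 D=0 ZF=0 PC=5
Step 6: PC=5 exec 'SUB A, 1'. After: A=2 B=3 C=3 D=0 ZF=0 PC=6
Step 7: PC=6 exec 'JNZ 2'. After: A=2 B=3 C=3 D=0 ZF=0 PC=2
Step 8: PC=2 exec 'ADD C, 3'. After: A=2 B=3 C=6 D=0 ZF=0 PC=3
Step 9: PC=3 exec 'SUB B, 2'. After: A=2 B=1 C=6 D=0 ZF=0 PC=4
Step 10: PC=4 exec 'MOV B, C'. After: A=2 B=6 C=6 D=0 ZF=0 PC=5
Step 11: PC=5 exec 'SUB A, 1'. After: A=1 B=6 C=6 D=0 ZF=0 PC=6
Step 12: PC=6 exec 'JNZ 2'. After: A=1 B=6 C=6 D=0 ZF=0 PC=2
Step 13: PC=2 exec 'ADD C, 3'. After: A=1 B=6 C=9 D=0 ZF=0 PC=3
Step 14: PC=3 exec 'SUB B, 2'. After: A=1 B=4 C=9 D=0 ZF=0 PC=4
Step 15: PC=4 exec 'MOV B, C'. After: A=1 B=9 C=9 D=0 ZF=0 PC=5
Step 16: PC=5 exec 'SUB A, 1'. After: A=0 B=9 C=9 D=0 ZF=1 PC=6
Step 17: PC=6 exec 'JNZ 2'. After: A=0 B=9 C=9 D=0 ZF=1 PC=7
Step 18: PC=7 exec 'ADD B, 5'. After: A=0 B=14 C=9 D=0 ZF=0 PC=8
Step 19: PC=8 exec 'ADD C, 4'. After: A=0 B=14 C=13 D=0 ZF=0 PC=9
Step 20: PC=9 exec 'HALT'. After: A=0 B=14 C=13 D=0 ZF=0 PC=9 HALTED
Total instructions executed: 20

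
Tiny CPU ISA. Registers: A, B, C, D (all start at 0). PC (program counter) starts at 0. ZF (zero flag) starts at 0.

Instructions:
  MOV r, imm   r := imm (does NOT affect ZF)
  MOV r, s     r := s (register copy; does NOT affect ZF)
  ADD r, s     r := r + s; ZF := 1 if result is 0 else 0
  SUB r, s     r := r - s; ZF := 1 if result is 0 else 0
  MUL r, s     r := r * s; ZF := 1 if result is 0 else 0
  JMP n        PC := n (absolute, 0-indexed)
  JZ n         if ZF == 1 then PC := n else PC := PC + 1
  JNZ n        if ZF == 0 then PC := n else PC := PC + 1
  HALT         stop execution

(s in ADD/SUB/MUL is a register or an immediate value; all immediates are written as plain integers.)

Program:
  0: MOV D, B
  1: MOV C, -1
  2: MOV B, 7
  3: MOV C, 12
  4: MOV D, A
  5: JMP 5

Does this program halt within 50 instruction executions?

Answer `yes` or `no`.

Step 1: PC=0 exec 'MOV D, B'. After: A=0 B=0 C=0 D=0 ZF=0 PC=1
Step 2: PC=1 exec 'MOV C, -1'. After: A=0 B=0 C=-1 D=0 ZF=0 PC=2
Step 3: PC=2 exec 'MOV B, 7'. After: A=0 B=7 C=-1 D=0 ZF=0 PC=3
Step 4: PC=3 exec 'MOV C, 12'. After: A=0 B=7 C=12 D=0 ZF=0 PC=4
Step 5: PC=4 exec 'MOV D, A'. After: A=0 B=7 C=12 D=0 ZF=0 PC=5
Step 6: PC=5 exec 'JMP 5'. After: A=0 B=7 C=12 D=0 ZF=0 PC=5
State after step 6 equals state after step 5: the program is in a cycle of length 1 and will never halt.

Answer: no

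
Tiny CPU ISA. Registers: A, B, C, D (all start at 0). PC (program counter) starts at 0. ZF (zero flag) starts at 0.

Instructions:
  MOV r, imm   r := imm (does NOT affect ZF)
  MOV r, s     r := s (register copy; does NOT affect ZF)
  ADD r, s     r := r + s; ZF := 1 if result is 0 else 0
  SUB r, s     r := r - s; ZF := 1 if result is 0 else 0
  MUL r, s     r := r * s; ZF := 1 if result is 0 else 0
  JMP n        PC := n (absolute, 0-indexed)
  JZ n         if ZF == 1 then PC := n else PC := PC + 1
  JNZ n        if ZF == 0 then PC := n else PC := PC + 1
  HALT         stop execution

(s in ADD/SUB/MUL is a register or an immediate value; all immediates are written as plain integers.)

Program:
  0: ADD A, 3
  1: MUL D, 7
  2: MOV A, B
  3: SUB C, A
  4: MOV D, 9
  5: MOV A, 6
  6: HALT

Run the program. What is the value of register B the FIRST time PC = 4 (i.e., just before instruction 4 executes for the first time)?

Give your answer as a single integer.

Step 1: PC=0 exec 'ADD A, 3'. After: A=3 B=0 C=0 D=0 ZF=0 PC=1
Step 2: PC=1 exec 'MUL D, 7'. After: A=3 B=0 C=0 D=0 ZF=1 PC=2
Step 3: PC=2 exec 'MOV A, B'. After: A=0 B=0 C=0 D=0 ZF=1 PC=3
Step 4: PC=3 exec 'SUB C, A'. After: A=0 B=0 C=0 D=0 ZF=1 PC=4
First time PC=4: B=0

0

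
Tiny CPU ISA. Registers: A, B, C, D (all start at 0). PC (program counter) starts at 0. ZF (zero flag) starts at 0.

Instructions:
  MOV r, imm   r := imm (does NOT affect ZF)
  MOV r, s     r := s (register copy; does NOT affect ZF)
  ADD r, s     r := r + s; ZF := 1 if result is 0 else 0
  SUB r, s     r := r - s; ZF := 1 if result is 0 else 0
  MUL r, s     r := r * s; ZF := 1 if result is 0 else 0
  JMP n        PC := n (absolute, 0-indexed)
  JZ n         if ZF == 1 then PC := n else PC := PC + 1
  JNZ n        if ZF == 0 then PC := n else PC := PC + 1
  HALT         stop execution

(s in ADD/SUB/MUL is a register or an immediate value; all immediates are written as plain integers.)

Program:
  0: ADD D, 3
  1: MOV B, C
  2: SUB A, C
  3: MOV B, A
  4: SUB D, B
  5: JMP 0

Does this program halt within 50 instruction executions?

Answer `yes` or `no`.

Step 1: PC=0 exec 'ADD D, 3'. After: A=0 B=0 C=0 D=3 ZF=0 PC=1
Step 2: PC=1 exec 'MOV B, C'. After: A=0 B=0 C=0 D=3 ZF=0 PC=2
Step 3: PC=2 exec 'SUB A, C'. After: A=0 B=0 C=0 D=3 ZF=1 PC=3
Step 4: PC=3 exec 'MOV B, A'. After: A=0 B=0 C=0 D=3 ZF=1 PC=4
Step 5: PC=4 exec 'SUB D, B'. After: A=0 B=0 C=0 D=3 ZF=0 PC=5
Step 6: PC=5 exec 'JMP 0'. After: A=0 B=0 C=0 D=3 ZF=0 PC=0
Step 7: PC=0 exec 'ADD D, 3'. After: A=0 B=0 C=0 D=6 ZF=0 PC=1
Step 8: PC=1 exec 'MOV B, C'. After: A=0 B=0 C=0 D=6 ZF=0 PC=2
Step 9: PC=2 exec 'SUB A, C'. After: A=0 B=0 C=0 D=6 ZF=1 PC=3
Step 10: PC=3 exec 'MOV B, A'. After: A=0 B=0 C=0 D=6 ZF=1 PC=4
Step 11: PC=4 exec 'SUB D, B'. After: A=0 B=0 C=0 D=6 ZF=0 PC=5
Step 12: PC=5 exec 'JMP 0'. After: A=0 B=0 C=0 D=6 ZF=0 PC=0
Step 13: PC=0 exec 'ADD D, 3'. After: A=0 B=0 C=0 D=9 ZF=0 PC=1
Step 14: PC=1 exec 'MOV B, C'. After: A=0 B=0 C=0 D=9 ZF=0 PC=2
Step 15: PC=2 exec 'SUB A, C'. After: A=0 B=0 C=0 D=9 ZF=1 PC=3
After 50 steps: not halted. PC revisits the same instructions with no path to HALT; will never halt.

Answer: no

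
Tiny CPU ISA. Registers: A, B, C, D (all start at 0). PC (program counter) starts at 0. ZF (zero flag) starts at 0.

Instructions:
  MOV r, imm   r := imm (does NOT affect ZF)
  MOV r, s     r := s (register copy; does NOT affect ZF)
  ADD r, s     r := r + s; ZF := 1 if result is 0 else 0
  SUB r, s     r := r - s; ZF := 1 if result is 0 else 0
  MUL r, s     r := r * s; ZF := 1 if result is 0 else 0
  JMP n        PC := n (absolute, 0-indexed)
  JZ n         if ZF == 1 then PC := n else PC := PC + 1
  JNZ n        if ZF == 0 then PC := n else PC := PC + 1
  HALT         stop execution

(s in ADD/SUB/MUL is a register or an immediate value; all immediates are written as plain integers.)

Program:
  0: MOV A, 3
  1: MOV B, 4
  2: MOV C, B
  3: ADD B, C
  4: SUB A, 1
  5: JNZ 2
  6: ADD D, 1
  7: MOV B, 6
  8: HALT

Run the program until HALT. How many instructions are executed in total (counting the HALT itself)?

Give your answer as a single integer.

Answer: 17

Derivation:
Step 1: PC=0 exec 'MOV A, 3'. After: A=3 B=0 C=0 D=0 ZF=0 PC=1
Step 2: PC=1 exec 'MOV B, 4'. After: A=3 B=4 C=0 D=0 ZF=0 PC=2
Step 3: PC=2 exec 'MOV C, B'. After: A=3 B=4 C=4 D=0 ZF=0 PC=3
Step 4: PC=3 exec 'ADD B, C'. After: A=3 B=8 C=4 D=0 ZF=0 PC=4
Step 5: PC=4 exec 'SUB A, 1'. After: A=2 B=8 C=4 D=0 ZF=0 PC=5
Step 6: PC=5 exec 'JNZ 2'. After: A=2 B=8 C=4 D=0 ZF=0 PC=2
Step 7: PC=2 exec 'MOV C, B'. After: A=2 B=8 C=8 D=0 ZF=0 PC=3
Step 8: PC=3 exec 'ADD B, C'. After: A=2 B=16 C=8 D=0 ZF=0 PC=4
Step 9: PC=4 exec 'SUB A, 1'. After: A=1 B=16 C=8 D=0 ZF=0 PC=5
Step 10: PC=5 exec 'JNZ 2'. After: A=1 B=16 C=8 D=0 ZF=0 PC=2
Step 11: PC=2 exec 'MOV C, B'. After: A=1 B=16 C=16 D=0 ZF=0 PC=3
Step 12: PC=3 exec 'ADD B, C'. After: A=1 B=32 C=16 D=0 ZF=0 PC=4
Step 13: PC=4 exec 'SUB A, 1'. After: A=0 B=32 C=16 D=0 ZF=1 PC=5
Step 14: PC=5 exec 'JNZ 2'. After: A=0 B=32 C=16 D=0 ZF=1 PC=6
Step 15: PC=6 exec 'ADD D, 1'. After: A=0 B=32 C=16 D=1 ZF=0 PC=7
Step 16: PC=7 exec 'MOV B, 6'. After: A=0 B=6 C=16 D=1 ZF=0 PC=8
Step 17: PC=8 exec 'HALT'. After: A=0 B=6 C=16 D=1 ZF=0 PC=8 HALTED
Total instructions executed: 17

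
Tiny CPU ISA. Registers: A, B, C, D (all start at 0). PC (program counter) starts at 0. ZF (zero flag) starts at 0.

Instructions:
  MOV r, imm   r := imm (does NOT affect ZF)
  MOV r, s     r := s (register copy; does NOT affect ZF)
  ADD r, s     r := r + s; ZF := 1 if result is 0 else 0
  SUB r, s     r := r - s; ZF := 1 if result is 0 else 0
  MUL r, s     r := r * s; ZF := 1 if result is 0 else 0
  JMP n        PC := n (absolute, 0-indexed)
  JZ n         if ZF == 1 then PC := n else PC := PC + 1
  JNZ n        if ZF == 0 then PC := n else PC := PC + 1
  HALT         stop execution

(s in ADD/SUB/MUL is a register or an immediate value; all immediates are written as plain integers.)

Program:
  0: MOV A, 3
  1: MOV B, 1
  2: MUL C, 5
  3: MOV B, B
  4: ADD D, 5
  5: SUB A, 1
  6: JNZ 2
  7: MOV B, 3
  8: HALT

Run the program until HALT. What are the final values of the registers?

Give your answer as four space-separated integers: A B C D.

Answer: 0 3 0 15

Derivation:
Step 1: PC=0 exec 'MOV A, 3'. After: A=3 B=0 C=0 D=0 ZF=0 PC=1
Step 2: PC=1 exec 'MOV B, 1'. After: A=3 B=1 C=0 D=0 ZF=0 PC=2
Step 3: PC=2 exec 'MUL C, 5'. After: A=3 B=1 C=0 D=0 ZF=1 PC=3
Step 4: PC=3 exec 'MOV B, B'. After: A=3 B=1 C=0 D=0 ZF=1 PC=4
Step 5: PC=4 exec 'ADD D, 5'. After: A=3 B=1 C=0 D=5 ZF=0 PC=5
Step 6: PC=5 exec 'SUB A, 1'. After: A=2 B=1 C=0 D=5 ZF=0 PC=6
Step 7: PC=6 exec 'JNZ 2'. After: A=2 B=1 C=0 D=5 ZF=0 PC=2
Step 8: PC=2 exec 'MUL C, 5'. After: A=2 B=1 C=0 D=5 ZF=1 PC=3
Step 9: PC=3 exec 'MOV B, B'. After: A=2 B=1 C=0 D=5 ZF=1 PC=4
Step 10: PC=4 exec 'ADD D, 5'. After: A=2 B=1 C=0 D=10 ZF=0 PC=5
Step 11: PC=5 exec 'SUB A, 1'. After: A=1 B=1 C=0 D=10 ZF=0 PC=6
Step 12: PC=6 exec 'JNZ 2'. After: A=1 B=1 C=0 D=10 ZF=0 PC=2
Step 13: PC=2 exec 'MUL C, 5'. After: A=1 B=1 C=0 D=10 ZF=1 PC=3
Step 14: PC=3 exec 'MOV B, B'. After: A=1 B=1 C=0 D=10 ZF=1 PC=4
Step 15: PC=4 exec 'ADD D, 5'. After: A=1 B=1 C=0 D=15 ZF=0 PC=5
Step 16: PC=5 exec 'SUB A, 1'. After: A=0 B=1 C=0 D=15 ZF=1 PC=6
Step 17: PC=6 exec 'JNZ 2'. After: A=0 B=1 C=0 D=15 ZF=1 PC=7
Step 18: PC=7 exec 'MOV B, 3'. After: A=0 B=3 C=0 D=15 ZF=1 PC=8
Step 19: PC=8 exec 'HALT'. After: A=0 B=3 C=0 D=15 ZF=1 PC=8 HALTED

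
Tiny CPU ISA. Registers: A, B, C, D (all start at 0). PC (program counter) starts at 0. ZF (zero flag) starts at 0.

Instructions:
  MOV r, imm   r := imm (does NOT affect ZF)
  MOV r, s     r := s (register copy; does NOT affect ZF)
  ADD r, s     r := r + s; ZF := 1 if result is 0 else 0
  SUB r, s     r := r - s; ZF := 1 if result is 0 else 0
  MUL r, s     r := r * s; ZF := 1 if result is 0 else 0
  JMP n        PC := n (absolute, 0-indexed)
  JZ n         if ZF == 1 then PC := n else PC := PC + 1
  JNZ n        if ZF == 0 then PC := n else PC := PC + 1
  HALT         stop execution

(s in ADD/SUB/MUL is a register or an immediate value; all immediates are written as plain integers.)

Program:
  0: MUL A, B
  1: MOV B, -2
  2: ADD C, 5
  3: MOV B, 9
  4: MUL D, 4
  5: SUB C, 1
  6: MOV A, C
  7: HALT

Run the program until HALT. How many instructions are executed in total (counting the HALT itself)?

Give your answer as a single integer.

Answer: 8

Derivation:
Step 1: PC=0 exec 'MUL A, B'. After: A=0 B=0 C=0 D=0 ZF=1 PC=1
Step 2: PC=1 exec 'MOV B, -2'. After: A=0 B=-2 C=0 D=0 ZF=1 PC=2
Step 3: PC=2 exec 'ADD C, 5'. After: A=0 B=-2 C=5 D=0 ZF=0 PC=3
Step 4: PC=3 exec 'MOV B, 9'. After: A=0 B=9 C=5 D=0 ZF=0 PC=4
Step 5: PC=4 exec 'MUL D, 4'. After: A=0 B=9 C=5 D=0 ZF=1 PC=5
Step 6: PC=5 exec 'SUB C, 1'. After: A=0 B=9 C=4 D=0 ZF=0 PC=6
Step 7: PC=6 exec 'MOV A, C'. After: A=4 B=9 C=4 D=0 ZF=0 PC=7
Step 8: PC=7 exec 'HALT'. After: A=4 B=9 C=4 D=0 ZF=0 PC=7 HALTED
Total instructions executed: 8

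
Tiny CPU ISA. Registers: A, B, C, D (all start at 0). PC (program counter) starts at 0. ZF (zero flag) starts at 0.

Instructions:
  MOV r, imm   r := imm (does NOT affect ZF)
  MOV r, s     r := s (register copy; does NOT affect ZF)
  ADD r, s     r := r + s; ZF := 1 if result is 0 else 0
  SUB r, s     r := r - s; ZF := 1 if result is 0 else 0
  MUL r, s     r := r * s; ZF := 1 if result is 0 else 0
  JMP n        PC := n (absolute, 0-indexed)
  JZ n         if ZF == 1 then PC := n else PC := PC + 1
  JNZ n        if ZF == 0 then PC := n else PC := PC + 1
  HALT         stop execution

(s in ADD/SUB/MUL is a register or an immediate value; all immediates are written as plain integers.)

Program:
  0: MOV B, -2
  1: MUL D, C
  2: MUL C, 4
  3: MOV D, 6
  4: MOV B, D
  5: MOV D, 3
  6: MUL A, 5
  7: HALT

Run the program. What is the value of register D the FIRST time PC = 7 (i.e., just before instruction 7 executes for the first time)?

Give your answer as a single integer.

Step 1: PC=0 exec 'MOV B, -2'. After: A=0 B=-2 C=0 D=0 ZF=0 PC=1
Step 2: PC=1 exec 'MUL D, C'. After: A=0 B=-2 C=0 D=0 ZF=1 PC=2
Step 3: PC=2 exec 'MUL C, 4'. After: A=0 B=-2 C=0 D=0 ZF=1 PC=3
Step 4: PC=3 exec 'MOV D, 6'. After: A=0 B=-2 C=0 D=6 ZF=1 PC=4
Step 5: PC=4 exec 'MOV B, D'. After: A=0 B=6 C=0 D=6 ZF=1 PC=5
Step 6: PC=5 exec 'MOV D, 3'. After: A=0 B=6 C=0 D=3 ZF=1 PC=6
Step 7: PC=6 exec 'MUL A, 5'. After: A=0 B=6 C=0 D=3 ZF=1 PC=7
First time PC=7: D=3

3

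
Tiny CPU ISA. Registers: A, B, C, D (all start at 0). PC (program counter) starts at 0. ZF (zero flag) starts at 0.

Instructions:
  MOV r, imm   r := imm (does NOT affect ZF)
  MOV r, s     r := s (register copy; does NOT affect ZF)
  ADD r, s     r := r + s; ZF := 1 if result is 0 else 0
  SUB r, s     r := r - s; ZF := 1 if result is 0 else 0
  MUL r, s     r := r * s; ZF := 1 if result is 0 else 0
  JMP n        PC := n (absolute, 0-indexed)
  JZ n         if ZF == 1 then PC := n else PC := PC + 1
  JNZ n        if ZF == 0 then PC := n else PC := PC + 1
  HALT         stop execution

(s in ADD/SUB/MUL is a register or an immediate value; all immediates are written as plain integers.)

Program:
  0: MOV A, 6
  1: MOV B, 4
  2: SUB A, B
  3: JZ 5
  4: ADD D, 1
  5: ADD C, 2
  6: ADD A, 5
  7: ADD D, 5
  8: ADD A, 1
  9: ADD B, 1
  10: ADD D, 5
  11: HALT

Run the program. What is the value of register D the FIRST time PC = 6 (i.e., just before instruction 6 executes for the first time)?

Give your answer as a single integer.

Step 1: PC=0 exec 'MOV A, 6'. After: A=6 B=0 C=0 D=0 ZF=0 PC=1
Step 2: PC=1 exec 'MOV B, 4'. After: A=6 B=4 C=0 D=0 ZF=0 PC=2
Step 3: PC=2 exec 'SUB A, B'. After: A=2 B=4 C=0 D=0 ZF=0 PC=3
Step 4: PC=3 exec 'JZ 5'. After: A=2 B=4 C=0 D=0 ZF=0 PC=4
Step 5: PC=4 exec 'ADD D, 1'. After: A=2 B=4 C=0 D=1 ZF=0 PC=5
Step 6: PC=5 exec 'ADD C, 2'. After: A=2 B=4 C=2 D=1 ZF=0 PC=6
First time PC=6: D=1

1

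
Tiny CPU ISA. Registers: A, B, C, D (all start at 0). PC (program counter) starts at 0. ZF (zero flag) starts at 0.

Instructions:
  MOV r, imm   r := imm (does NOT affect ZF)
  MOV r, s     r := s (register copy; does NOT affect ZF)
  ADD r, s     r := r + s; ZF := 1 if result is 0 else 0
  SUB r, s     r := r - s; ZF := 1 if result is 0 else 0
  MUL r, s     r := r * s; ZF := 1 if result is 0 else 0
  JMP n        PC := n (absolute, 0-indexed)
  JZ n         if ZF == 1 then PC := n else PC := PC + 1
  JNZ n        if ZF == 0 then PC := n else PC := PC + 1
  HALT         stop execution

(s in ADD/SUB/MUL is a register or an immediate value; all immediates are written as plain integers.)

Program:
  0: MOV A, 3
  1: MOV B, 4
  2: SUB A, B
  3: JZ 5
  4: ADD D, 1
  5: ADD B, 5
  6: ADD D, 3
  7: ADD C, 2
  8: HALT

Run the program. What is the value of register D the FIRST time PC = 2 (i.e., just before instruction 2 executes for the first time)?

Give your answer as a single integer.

Step 1: PC=0 exec 'MOV A, 3'. After: A=3 B=0 C=0 D=0 ZF=0 PC=1
Step 2: PC=1 exec 'MOV B, 4'. After: A=3 B=4 C=0 D=0 ZF=0 PC=2
First time PC=2: D=0

0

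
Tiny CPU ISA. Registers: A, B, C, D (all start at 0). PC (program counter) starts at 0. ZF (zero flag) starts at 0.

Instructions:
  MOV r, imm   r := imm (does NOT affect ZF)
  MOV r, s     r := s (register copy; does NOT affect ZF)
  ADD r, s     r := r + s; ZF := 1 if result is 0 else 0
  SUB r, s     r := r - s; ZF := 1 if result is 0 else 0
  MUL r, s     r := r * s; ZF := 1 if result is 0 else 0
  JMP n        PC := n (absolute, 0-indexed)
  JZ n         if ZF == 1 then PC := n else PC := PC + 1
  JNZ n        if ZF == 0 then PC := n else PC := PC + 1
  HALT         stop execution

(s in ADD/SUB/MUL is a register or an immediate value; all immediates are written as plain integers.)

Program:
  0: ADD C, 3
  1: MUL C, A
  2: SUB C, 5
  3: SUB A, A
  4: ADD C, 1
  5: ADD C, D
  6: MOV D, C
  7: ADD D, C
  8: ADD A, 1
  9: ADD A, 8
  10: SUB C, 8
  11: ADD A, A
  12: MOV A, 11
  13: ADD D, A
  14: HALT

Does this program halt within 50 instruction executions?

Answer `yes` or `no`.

Step 1: PC=0 exec 'ADD C, 3'. After: A=0 B=0 C=3 D=0 ZF=0 PC=1
Step 2: PC=1 exec 'MUL C, A'. After: A=0 B=0 C=0 D=0 ZF=1 PC=2
Step 3: PC=2 exec 'SUB C, 5'. After: A=0 B=0 C=-5 D=0 ZF=0 PC=3
Step 4: PC=3 exec 'SUB A, A'. After: A=0 B=0 C=-5 D=0 ZF=1 PC=4
Step 5: PC=4 exec 'ADD C, 1'. After: A=0 B=0 C=-4 D=0 ZF=0 PC=5
Step 6: PC=5 exec 'ADD C, D'. After: A=0 B=0 C=-4 D=0 ZF=0 PC=6
Step 7: PC=6 exec 'MOV D, C'. After: A=0 B=0 C=-4 D=-4 ZF=0 PC=7
Step 8: PC=7 exec 'ADD D, C'. After: A=0 B=0 C=-4 D=-8 ZF=0 PC=8
Step 9: PC=8 exec 'ADD A, 1'. After: A=1 B=0 C=-4 D=-8 ZF=0 PC=9
Step 10: PC=9 exec 'ADD A, 8'. After: A=9 B=0 C=-4 D=-8 ZF=0 PC=10
Step 11: PC=10 exec 'SUB C, 8'. After: A=9 B=0 C=-12 D=-8 ZF=0 PC=11
Step 12: PC=11 exec 'ADD A, A'. After: A=18 B=0 C=-12 D=-8 ZF=0 PC=12
Step 13: PC=12 exec 'MOV A, 11'. After: A=11 B=0 C=-12 D=-8 ZF=0 PC=13
Step 14: PC=13 exec 'ADD D, A'. After: A=11 B=0 C=-12 D=3 ZF=0 PC=14
Step 15: PC=14 exec 'HALT'. After: A=11 B=0 C=-12 D=3 ZF=0 PC=14 HALTED

Answer: yes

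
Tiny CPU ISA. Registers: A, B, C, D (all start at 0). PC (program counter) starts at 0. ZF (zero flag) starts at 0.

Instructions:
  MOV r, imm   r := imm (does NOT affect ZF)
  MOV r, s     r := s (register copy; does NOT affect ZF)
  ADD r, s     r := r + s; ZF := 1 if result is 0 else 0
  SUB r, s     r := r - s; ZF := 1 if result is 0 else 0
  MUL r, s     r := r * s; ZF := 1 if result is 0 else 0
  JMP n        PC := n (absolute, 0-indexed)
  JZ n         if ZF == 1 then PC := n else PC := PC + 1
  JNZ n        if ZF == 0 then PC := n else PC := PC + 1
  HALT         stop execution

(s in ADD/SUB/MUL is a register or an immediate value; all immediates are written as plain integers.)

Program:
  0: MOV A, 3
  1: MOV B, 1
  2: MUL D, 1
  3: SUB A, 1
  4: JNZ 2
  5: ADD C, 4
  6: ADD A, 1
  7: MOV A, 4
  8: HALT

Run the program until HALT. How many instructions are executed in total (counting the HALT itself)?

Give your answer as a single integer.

Answer: 15

Derivation:
Step 1: PC=0 exec 'MOV A, 3'. After: A=3 B=0 C=0 D=0 ZF=0 PC=1
Step 2: PC=1 exec 'MOV B, 1'. After: A=3 B=1 C=0 D=0 ZF=0 PC=2
Step 3: PC=2 exec 'MUL D, 1'. After: A=3 B=1 C=0 D=0 ZF=1 PC=3
Step 4: PC=3 exec 'SUB A, 1'. After: A=2 B=1 C=0 D=0 ZF=0 PC=4
Step 5: PC=4 exec 'JNZ 2'. After: A=2 B=1 C=0 D=0 ZF=0 PC=2
Step 6: PC=2 exec 'MUL D, 1'. After: A=2 B=1 C=0 D=0 ZF=1 PC=3
Step 7: PC=3 exec 'SUB A, 1'. After: A=1 B=1 C=0 D=0 ZF=0 PC=4
Step 8: PC=4 exec 'JNZ 2'. After: A=1 B=1 C=0 D=0 ZF=0 PC=2
Step 9: PC=2 exec 'MUL D, 1'. After: A=1 B=1 C=0 D=0 ZF=1 PC=3
Step 10: PC=3 exec 'SUB A, 1'. After: A=0 B=1 C=0 D=0 ZF=1 PC=4
Step 11: PC=4 exec 'JNZ 2'. After: A=0 B=1 C=0 D=0 ZF=1 PC=5
Step 12: PC=5 exec 'ADD C, 4'. After: A=0 B=1 C=4 D=0 ZF=0 PC=6
Step 13: PC=6 exec 'ADD A, 1'. After: A=1 B=1 C=4 D=0 ZF=0 PC=7
Step 14: PC=7 exec 'MOV A, 4'. After: A=4 B=1 C=4 D=0 ZF=0 PC=8
Step 15: PC=8 exec 'HALT'. After: A=4 B=1 C=4 D=0 ZF=0 PC=8 HALTED
Total instructions executed: 15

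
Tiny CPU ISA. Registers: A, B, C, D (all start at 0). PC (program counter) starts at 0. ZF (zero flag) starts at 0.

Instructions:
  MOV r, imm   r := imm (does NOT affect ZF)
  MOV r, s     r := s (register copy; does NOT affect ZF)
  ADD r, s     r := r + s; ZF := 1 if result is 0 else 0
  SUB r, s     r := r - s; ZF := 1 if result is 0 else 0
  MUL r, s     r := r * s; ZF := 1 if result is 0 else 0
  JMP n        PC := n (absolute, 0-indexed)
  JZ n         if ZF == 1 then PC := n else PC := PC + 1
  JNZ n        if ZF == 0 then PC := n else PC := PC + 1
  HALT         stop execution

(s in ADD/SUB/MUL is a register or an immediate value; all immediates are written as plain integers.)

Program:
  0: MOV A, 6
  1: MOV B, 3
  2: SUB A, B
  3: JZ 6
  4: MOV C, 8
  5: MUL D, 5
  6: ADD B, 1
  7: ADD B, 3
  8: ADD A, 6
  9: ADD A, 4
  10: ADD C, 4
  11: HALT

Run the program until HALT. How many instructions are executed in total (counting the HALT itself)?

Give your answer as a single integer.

Answer: 12

Derivation:
Step 1: PC=0 exec 'MOV A, 6'. After: A=6 B=0 C=0 D=0 ZF=0 PC=1
Step 2: PC=1 exec 'MOV B, 3'. After: A=6 B=3 C=0 D=0 ZF=0 PC=2
Step 3: PC=2 exec 'SUB A, B'. After: A=3 B=3 C=0 D=0 ZF=0 PC=3
Step 4: PC=3 exec 'JZ 6'. After: A=3 B=3 C=0 D=0 ZF=0 PC=4
Step 5: PC=4 exec 'MOV C, 8'. After: A=3 B=3 C=8 D=0 ZF=0 PC=5
Step 6: PC=5 exec 'MUL D, 5'. After: A=3 B=3 C=8 D=0 ZF=1 PC=6
Step 7: PC=6 exec 'ADD B, 1'. After: A=3 B=4 C=8 D=0 ZF=0 PC=7
Step 8: PC=7 exec 'ADD B, 3'. After: A=3 B=7 C=8 D=0 ZF=0 PC=8
Step 9: PC=8 exec 'ADD A, 6'. After: A=9 B=7 C=8 D=0 ZF=0 PC=9
Step 10: PC=9 exec 'ADD A, 4'. After: A=13 B=7 C=8 D=0 ZF=0 PC=10
Step 11: PC=10 exec 'ADD C, 4'. After: A=13 B=7 C=12 D=0 ZF=0 PC=11
Step 12: PC=11 exec 'HALT'. After: A=13 B=7 C=12 D=0 ZF=0 PC=11 HALTED
Total instructions executed: 12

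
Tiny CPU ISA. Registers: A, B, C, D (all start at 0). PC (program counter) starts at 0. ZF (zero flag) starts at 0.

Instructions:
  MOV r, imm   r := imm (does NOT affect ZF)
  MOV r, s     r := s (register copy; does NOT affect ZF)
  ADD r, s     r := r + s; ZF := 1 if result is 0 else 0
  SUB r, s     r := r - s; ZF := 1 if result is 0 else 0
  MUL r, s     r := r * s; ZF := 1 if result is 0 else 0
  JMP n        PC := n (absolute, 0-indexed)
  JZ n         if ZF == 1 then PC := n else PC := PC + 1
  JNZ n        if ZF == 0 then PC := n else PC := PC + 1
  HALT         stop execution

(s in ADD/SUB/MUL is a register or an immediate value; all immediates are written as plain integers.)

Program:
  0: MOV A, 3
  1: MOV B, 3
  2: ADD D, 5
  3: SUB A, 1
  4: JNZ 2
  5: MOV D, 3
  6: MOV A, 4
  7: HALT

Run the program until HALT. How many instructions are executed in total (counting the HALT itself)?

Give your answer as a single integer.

Answer: 14

Derivation:
Step 1: PC=0 exec 'MOV A, 3'. After: A=3 B=0 C=0 D=0 ZF=0 PC=1
Step 2: PC=1 exec 'MOV B, 3'. After: A=3 B=3 C=0 D=0 ZF=0 PC=2
Step 3: PC=2 exec 'ADD D, 5'. After: A=3 B=3 C=0 D=5 ZF=0 PC=3
Step 4: PC=3 exec 'SUB A, 1'. After: A=2 B=3 C=0 D=5 ZF=0 PC=4
Step 5: PC=4 exec 'JNZ 2'. After: A=2 B=3 C=0 D=5 ZF=0 PC=2
Step 6: PC=2 exec 'ADD D, 5'. After: A=2 B=3 C=0 D=10 ZF=0 PC=3
Step 7: PC=3 exec 'SUB A, 1'. After: A=1 B=3 C=0 D=10 ZF=0 PC=4
Step 8: PC=4 exec 'JNZ 2'. After: A=1 B=3 C=0 D=10 ZF=0 PC=2
Step 9: PC=2 exec 'ADD D, 5'. After: A=1 B=3 C=0 D=15 ZF=0 PC=3
Step 10: PC=3 exec 'SUB A, 1'. After: A=0 B=3 C=0 D=15 ZF=1 PC=4
Step 11: PC=4 exec 'JNZ 2'. After: A=0 B=3 C=0 D=15 ZF=1 PC=5
Step 12: PC=5 exec 'MOV D, 3'. After: A=0 B=3 C=0 D=3 ZF=1 PC=6
Step 13: PC=6 exec 'MOV A, 4'. After: A=4 B=3 C=0 D=3 ZF=1 PC=7
Step 14: PC=7 exec 'HALT'. After: A=4 B=3 C=0 D=3 ZF=1 PC=7 HALTED
Total instructions executed: 14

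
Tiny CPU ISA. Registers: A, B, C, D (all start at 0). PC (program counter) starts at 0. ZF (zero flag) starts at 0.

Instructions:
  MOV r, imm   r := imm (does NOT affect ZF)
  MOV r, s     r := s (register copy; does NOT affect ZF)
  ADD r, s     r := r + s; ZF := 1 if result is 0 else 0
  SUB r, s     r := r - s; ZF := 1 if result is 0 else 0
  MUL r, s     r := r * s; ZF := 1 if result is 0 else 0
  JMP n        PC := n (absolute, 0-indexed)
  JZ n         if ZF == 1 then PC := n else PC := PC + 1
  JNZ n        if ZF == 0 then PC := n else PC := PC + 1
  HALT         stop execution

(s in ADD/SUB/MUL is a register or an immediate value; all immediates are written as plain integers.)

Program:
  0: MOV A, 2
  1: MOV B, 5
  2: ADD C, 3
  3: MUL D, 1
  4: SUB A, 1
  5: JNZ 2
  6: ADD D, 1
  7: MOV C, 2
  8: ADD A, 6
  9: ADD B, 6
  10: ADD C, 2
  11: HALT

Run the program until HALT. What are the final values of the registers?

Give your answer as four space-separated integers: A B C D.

Answer: 6 11 4 1

Derivation:
Step 1: PC=0 exec 'MOV A, 2'. After: A=2 B=0 C=0 D=0 ZF=0 PC=1
Step 2: PC=1 exec 'MOV B, 5'. After: A=2 B=5 C=0 D=0 ZF=0 PC=2
Step 3: PC=2 exec 'ADD C, 3'. After: A=2 B=5 C=3 D=0 ZF=0 PC=3
Step 4: PC=3 exec 'MUL D, 1'. After: A=2 B=5 C=3 D=0 ZF=1 PC=4
Step 5: PC=4 exec 'SUB A, 1'. After: A=1 B=5 C=3 D=0 ZF=0 PC=5
Step 6: PC=5 exec 'JNZ 2'. After: A=1 B=5 C=3 D=0 ZF=0 PC=2
Step 7: PC=2 exec 'ADD C, 3'. After: A=1 B=5 C=6 D=0 ZF=0 PC=3
Step 8: PC=3 exec 'MUL D, 1'. After: A=1 B=5 C=6 D=0 ZF=1 PC=4
Step 9: PC=4 exec 'SUB A, 1'. After: A=0 B=5 C=6 D=0 ZF=1 PC=5
Step 10: PC=5 exec 'JNZ 2'. After: A=0 B=5 C=6 D=0 ZF=1 PC=6
Step 11: PC=6 exec 'ADD D, 1'. After: A=0 B=5 C=6 D=1 ZF=0 PC=7
Step 12: PC=7 exec 'MOV C, 2'. After: A=0 B=5 C=2 D=1 ZF=0 PC=8
Step 13: PC=8 exec 'ADD A, 6'. After: A=6 B=5 C=2 D=1 ZF=0 PC=9
Step 14: PC=9 exec 'ADD B, 6'. After: A=6 B=11 C=2 D=1 ZF=0 PC=10
Step 15: PC=10 exec 'ADD C, 2'. After: A=6 B=11 C=4 D=1 ZF=0 PC=11
Step 16: PC=11 exec 'HALT'. After: A=6 B=11 C=4 D=1 ZF=0 PC=11 HALTED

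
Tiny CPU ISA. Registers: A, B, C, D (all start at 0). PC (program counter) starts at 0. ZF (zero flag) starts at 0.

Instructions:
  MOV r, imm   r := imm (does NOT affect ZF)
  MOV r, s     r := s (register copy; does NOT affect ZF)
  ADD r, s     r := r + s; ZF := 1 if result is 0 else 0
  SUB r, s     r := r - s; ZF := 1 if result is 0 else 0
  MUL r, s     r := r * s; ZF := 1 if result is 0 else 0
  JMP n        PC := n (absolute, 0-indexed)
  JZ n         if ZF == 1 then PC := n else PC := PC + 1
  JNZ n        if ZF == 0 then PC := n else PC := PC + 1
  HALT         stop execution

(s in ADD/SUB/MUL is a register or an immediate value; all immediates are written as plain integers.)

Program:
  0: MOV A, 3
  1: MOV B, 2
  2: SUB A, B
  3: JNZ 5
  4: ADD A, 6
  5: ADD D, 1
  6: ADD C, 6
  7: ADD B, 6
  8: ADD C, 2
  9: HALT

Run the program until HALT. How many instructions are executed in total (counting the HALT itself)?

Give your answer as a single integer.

Answer: 9

Derivation:
Step 1: PC=0 exec 'MOV A, 3'. After: A=3 B=0 C=0 D=0 ZF=0 PC=1
Step 2: PC=1 exec 'MOV B, 2'. After: A=3 B=2 C=0 D=0 ZF=0 PC=2
Step 3: PC=2 exec 'SUB A, B'. After: A=1 B=2 C=0 D=0 ZF=0 PC=3
Step 4: PC=3 exec 'JNZ 5'. After: A=1 B=2 C=0 D=0 ZF=0 PC=5
Step 5: PC=5 exec 'ADD D, 1'. After: A=1 B=2 C=0 D=1 ZF=0 PC=6
Step 6: PC=6 exec 'ADD C, 6'. After: A=1 B=2 C=6 D=1 ZF=0 PC=7
Step 7: PC=7 exec 'ADD B, 6'. After: A=1 B=8 C=6 D=1 ZF=0 PC=8
Step 8: PC=8 exec 'ADD C, 2'. After: A=1 B=8 C=8 D=1 ZF=0 PC=9
Step 9: PC=9 exec 'HALT'. After: A=1 B=8 C=8 D=1 ZF=0 PC=9 HALTED
Total instructions executed: 9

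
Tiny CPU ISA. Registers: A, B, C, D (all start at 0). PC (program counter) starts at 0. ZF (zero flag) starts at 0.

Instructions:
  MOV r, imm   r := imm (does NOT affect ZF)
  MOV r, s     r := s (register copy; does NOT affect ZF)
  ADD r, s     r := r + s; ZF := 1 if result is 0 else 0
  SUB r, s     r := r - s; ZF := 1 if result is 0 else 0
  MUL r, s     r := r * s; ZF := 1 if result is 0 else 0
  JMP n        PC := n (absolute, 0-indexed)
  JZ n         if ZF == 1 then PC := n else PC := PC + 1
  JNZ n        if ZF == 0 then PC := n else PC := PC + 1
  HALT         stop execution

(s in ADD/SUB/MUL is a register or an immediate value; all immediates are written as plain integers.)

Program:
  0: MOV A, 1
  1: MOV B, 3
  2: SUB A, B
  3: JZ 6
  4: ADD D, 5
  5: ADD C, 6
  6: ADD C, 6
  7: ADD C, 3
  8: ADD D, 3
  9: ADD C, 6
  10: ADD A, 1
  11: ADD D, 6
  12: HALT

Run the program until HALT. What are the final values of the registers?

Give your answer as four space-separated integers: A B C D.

Answer: -1 3 21 14

Derivation:
Step 1: PC=0 exec 'MOV A, 1'. After: A=1 B=0 C=0 D=0 ZF=0 PC=1
Step 2: PC=1 exec 'MOV B, 3'. After: A=1 B=3 C=0 D=0 ZF=0 PC=2
Step 3: PC=2 exec 'SUB A, B'. After: A=-2 B=3 C=0 D=0 ZF=0 PC=3
Step 4: PC=3 exec 'JZ 6'. After: A=-2 B=3 C=0 D=0 ZF=0 PC=4
Step 5: PC=4 exec 'ADD D, 5'. After: A=-2 B=3 C=0 D=5 ZF=0 PC=5
Step 6: PC=5 exec 'ADD C, 6'. After: A=-2 B=3 C=6 D=5 ZF=0 PC=6
Step 7: PC=6 exec 'ADD C, 6'. After: A=-2 B=3 C=12 D=5 ZF=0 PC=7
Step 8: PC=7 exec 'ADD C, 3'. After: A=-2 B=3 C=15 D=5 ZF=0 PC=8
Step 9: PC=8 exec 'ADD D, 3'. After: A=-2 B=3 C=15 D=8 ZF=0 PC=9
Step 10: PC=9 exec 'ADD C, 6'. After: A=-2 B=3 C=21 D=8 ZF=0 PC=10
Step 11: PC=10 exec 'ADD A, 1'. After: A=-1 B=3 C=21 D=8 ZF=0 PC=11
Step 12: PC=11 exec 'ADD D, 6'. After: A=-1 B=3 C=21 D=14 ZF=0 PC=12
Step 13: PC=12 exec 'HALT'. After: A=-1 B=3 C=21 D=14 ZF=0 PC=12 HALTED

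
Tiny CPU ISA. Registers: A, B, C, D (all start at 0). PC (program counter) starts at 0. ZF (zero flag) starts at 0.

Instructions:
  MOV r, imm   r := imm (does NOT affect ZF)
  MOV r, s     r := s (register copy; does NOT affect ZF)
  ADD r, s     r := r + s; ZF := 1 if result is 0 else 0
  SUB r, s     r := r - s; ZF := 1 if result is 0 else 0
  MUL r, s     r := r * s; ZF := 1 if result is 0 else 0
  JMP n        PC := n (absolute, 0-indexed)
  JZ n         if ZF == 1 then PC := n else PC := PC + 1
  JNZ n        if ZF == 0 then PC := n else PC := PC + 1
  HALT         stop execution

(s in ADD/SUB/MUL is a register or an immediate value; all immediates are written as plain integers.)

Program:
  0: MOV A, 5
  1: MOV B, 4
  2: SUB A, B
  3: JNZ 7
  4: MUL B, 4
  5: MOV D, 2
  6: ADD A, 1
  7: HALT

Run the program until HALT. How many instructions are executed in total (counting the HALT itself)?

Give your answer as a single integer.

Answer: 5

Derivation:
Step 1: PC=0 exec 'MOV A, 5'. After: A=5 B=0 C=0 D=0 ZF=0 PC=1
Step 2: PC=1 exec 'MOV B, 4'. After: A=5 B=4 C=0 D=0 ZF=0 PC=2
Step 3: PC=2 exec 'SUB A, B'. After: A=1 B=4 C=0 D=0 ZF=0 PC=3
Step 4: PC=3 exec 'JNZ 7'. After: A=1 B=4 C=0 D=0 ZF=0 PC=7
Step 5: PC=7 exec 'HALT'. After: A=1 B=4 C=0 D=0 ZF=0 PC=7 HALTED
Total instructions executed: 5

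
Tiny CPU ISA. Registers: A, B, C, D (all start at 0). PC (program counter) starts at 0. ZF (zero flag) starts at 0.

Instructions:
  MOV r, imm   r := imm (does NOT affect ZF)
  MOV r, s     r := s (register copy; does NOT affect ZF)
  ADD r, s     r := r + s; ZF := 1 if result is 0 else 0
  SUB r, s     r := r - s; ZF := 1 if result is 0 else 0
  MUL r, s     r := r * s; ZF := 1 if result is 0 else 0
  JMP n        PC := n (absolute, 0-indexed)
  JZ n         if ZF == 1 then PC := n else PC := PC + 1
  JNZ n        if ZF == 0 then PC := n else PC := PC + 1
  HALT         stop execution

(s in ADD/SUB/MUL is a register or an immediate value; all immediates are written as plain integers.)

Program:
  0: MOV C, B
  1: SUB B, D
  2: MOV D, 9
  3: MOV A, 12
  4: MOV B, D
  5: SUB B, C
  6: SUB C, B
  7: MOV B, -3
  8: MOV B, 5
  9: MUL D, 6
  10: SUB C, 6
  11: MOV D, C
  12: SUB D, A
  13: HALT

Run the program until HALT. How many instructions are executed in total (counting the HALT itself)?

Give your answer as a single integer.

Answer: 14

Derivation:
Step 1: PC=0 exec 'MOV C, B'. After: A=0 B=0 C=0 D=0 ZF=0 PC=1
Step 2: PC=1 exec 'SUB B, D'. After: A=0 B=0 C=0 D=0 ZF=1 PC=2
Step 3: PC=2 exec 'MOV D, 9'. After: A=0 B=0 C=0 D=9 ZF=1 PC=3
Step 4: PC=3 exec 'MOV A, 12'. After: A=12 B=0 C=0 D=9 ZF=1 PC=4
Step 5: PC=4 exec 'MOV B, D'. After: A=12 B=9 C=0 D=9 ZF=1 PC=5
Step 6: PC=5 exec 'SUB B, C'. After: A=12 B=9 C=0 D=9 ZF=0 PC=6
Step 7: PC=6 exec 'SUB C, B'. After: A=12 B=9 C=-9 D=9 ZF=0 PC=7
Step 8: PC=7 exec 'MOV B, -3'. After: A=12 B=-3 C=-9 D=9 ZF=0 PC=8
Step 9: PC=8 exec 'MOV B, 5'. After: A=12 B=5 C=-9 D=9 ZF=0 PC=9
Step 10: PC=9 exec 'MUL D, 6'. After: A=12 B=5 C=-9 D=54 ZF=0 PC=10
Step 11: PC=10 exec 'SUB C, 6'. After: A=12 B=5 C=-15 D=54 ZF=0 PC=11
Step 12: PC=11 exec 'MOV D, C'. After: A=12 B=5 C=-15 D=-15 ZF=0 PC=12
Step 13: PC=12 exec 'SUB D, A'. After: A=12 B=5 C=-15 D=-27 ZF=0 PC=13
Step 14: PC=13 exec 'HALT'. After: A=12 B=5 C=-15 D=-27 ZF=0 PC=13 HALTED
Total instructions executed: 14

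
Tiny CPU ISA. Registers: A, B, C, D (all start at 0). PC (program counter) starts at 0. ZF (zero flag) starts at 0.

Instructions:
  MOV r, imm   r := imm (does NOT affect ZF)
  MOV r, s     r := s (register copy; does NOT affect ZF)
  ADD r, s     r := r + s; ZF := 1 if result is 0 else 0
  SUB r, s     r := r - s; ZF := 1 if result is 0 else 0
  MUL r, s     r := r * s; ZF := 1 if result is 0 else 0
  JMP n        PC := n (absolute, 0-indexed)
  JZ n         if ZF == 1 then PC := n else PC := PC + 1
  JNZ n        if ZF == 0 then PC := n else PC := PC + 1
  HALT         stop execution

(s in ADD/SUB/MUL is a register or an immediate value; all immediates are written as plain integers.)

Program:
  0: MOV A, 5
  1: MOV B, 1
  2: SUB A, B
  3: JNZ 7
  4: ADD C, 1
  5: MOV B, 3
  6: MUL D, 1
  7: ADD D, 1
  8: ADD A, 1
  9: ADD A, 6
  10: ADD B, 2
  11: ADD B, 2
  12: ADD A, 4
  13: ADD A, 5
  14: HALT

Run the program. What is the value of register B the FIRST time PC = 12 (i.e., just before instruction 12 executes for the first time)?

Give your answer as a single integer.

Step 1: PC=0 exec 'MOV A, 5'. After: A=5 B=0 C=0 D=0 ZF=0 PC=1
Step 2: PC=1 exec 'MOV B, 1'. After: A=5 B=1 C=0 D=0 ZF=0 PC=2
Step 3: PC=2 exec 'SUB A, B'. After: A=4 B=1 C=0 D=0 ZF=0 PC=3
Step 4: PC=3 exec 'JNZ 7'. After: A=4 B=1 C=0 D=0 ZF=0 PC=7
Step 5: PC=7 exec 'ADD D, 1'. After: A=4 B=1 C=0 D=1 ZF=0 PC=8
Step 6: PC=8 exec 'ADD A, 1'. After: A=5 B=1 C=0 D=1 ZF=0 PC=9
Step 7: PC=9 exec 'ADD A, 6'. After: A=11 B=1 C=0 D=1 ZF=0 PC=10
Step 8: PC=10 exec 'ADD B, 2'. After: A=11 B=3 C=0 D=1 ZF=0 PC=11
Step 9: PC=11 exec 'ADD B, 2'. After: A=11 B=5 C=0 D=1 ZF=0 PC=12
First time PC=12: B=5

5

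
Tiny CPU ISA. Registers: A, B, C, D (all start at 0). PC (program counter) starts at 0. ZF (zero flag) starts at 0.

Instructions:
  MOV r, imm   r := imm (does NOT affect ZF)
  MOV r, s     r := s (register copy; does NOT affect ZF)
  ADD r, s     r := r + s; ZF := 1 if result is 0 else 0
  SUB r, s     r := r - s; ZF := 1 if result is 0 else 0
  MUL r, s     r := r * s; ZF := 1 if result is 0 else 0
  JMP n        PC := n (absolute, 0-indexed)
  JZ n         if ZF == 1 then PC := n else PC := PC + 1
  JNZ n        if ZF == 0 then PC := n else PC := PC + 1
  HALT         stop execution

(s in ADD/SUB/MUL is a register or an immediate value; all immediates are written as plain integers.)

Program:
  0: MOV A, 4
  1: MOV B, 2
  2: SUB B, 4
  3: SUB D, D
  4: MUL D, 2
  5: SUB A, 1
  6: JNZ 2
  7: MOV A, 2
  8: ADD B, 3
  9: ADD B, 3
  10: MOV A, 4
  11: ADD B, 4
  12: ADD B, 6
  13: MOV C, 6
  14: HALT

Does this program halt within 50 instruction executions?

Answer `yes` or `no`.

Answer: yes

Derivation:
Step 1: PC=0 exec 'MOV A, 4'. After: A=4 B=0 C=0 D=0 ZF=0 PC=1
Step 2: PC=1 exec 'MOV B, 2'. After: A=4 B=2 C=0 D=0 ZF=0 PC=2
Step 3: PC=2 exec 'SUB B, 4'. After: A=4 B=-2 C=0 D=0 ZF=0 PC=3
Step 4: PC=3 exec 'SUB D, D'. After: A=4 B=-2 C=0 D=0 ZF=1 PC=4
Step 5: PC=4 exec 'MUL D, 2'. After: A=4 B=-2 C=0 D=0 ZF=1 PC=5
Step 6: PC=5 exec 'SUB A, 1'. After: A=3 B=-2 C=0 D=0 ZF=0 PC=6
Step 7: PC=6 exec 'JNZ 2'. After: A=3 B=-2 C=0 D=0 ZF=0 PC=2
Step 8: PC=2 exec 'SUB B, 4'. After: A=3 B=-6 C=0 D=0 ZF=0 PC=3
Step 9: PC=3 exec 'SUB D, D'. After: A=3 B=-6 C=0 D=0 ZF=1 PC=4
Step 10: PC=4 exec 'MUL D, 2'. After: A=3 B=-6 C=0 D=0 ZF=1 PC=5
Step 11: PC=5 exec 'SUB A, 1'. After: A=2 B=-6 C=0 D=0 ZF=0 PC=6
Step 12: PC=6 exec 'JNZ 2'. After: A=2 B=-6 C=0 D=0 ZF=0 PC=2
Step 13: PC=2 exec 'SUB B, 4'. After: A=2 B=-10 C=0 D=0 ZF=0 PC=3
Step 14: PC=3 exec 'SUB D, D'. After: A=2 B=-10 C=0 D=0 ZF=1 PC=4
Step 15: PC=4 exec 'MUL D, 2'. After: A=2 B=-10 C=0 D=0 ZF=1 PC=5
Step 16: PC=5 exec 'SUB A, 1'. After: A=1 B=-10 C=0 D=0 ZF=0 PC=6
Step 17: PC=6 exec 'JNZ 2'. After: A=1 B=-10 C=0 D=0 ZF=0 PC=2
Step 18: PC=2 exec 'SUB B, 4'. After: A=1 B=-14 C=0 D=0 ZF=0 PC=3
Step 19: PC=3 exec 'SUB D, D'. After: A=1 B=-14 C=0 D=0 ZF=1 PC=4
Step 20: PC=4 exec 'MUL D, 2'. After: A=1 B=-14 C=0 D=0 ZF=1 PC=5
Step 21: PC=5 exec 'SUB A, 1'. After: A=0 B=-14 C=0 D=0 ZF=1 PC=6
Step 22: PC=6 exec 'JNZ 2'. After: A=0 B=-14 C=0 D=0 ZF=1 PC=7
Step 23: PC=7 exec 'MOV A, 2'. After: A=2 B=-14 C=0 D=0 ZF=1 PC=8
Step 24: PC=8 exec 'ADD B, 3'. After: A=2 B=-11 C=0 D=0 ZF=0 PC=9
Step 25: PC=9 exec 'ADD B, 3'. After: A=2 B=-8 C=0 D=0 ZF=0 PC=10
Step 26: PC=10 exec 'MOV A, 4'. After: A=4 B=-8 C=0 D=0 ZF=0 PC=11
Step 27: PC=11 exec 'ADD B, 4'. After: A=4 B=-4 C=0 D=0 ZF=0 PC=12
Step 28: PC=12 exec 'ADD B, 6'. After: A=4 B=2 C=0 D=0 ZF=0 PC=13
Step 29: PC=13 exec 'MOV C, 6'. After: A=4 B=2 C=6 D=0 ZF=0 PC=14
Step 30: PC=14 exec 'HALT'. After: A=4 B=2 C=6 D=0 ZF=0 PC=14 HALTED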